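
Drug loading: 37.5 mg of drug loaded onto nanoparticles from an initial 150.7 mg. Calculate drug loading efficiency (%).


Drug loading efficiency = (drug loaded / drug initial) * 100
DLE = 37.5 / 150.7 * 100
DLE = 0.2488 * 100
DLE = 24.88%

24.88


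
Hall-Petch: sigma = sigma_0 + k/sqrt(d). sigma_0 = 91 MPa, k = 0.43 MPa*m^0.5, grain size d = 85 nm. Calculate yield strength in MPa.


d = 85 nm = 8.5e-08 m
sqrt(d) = 0.0002915476
Hall-Petch contribution = k / sqrt(d) = 0.43 / 0.0002915476 = 1474.9 MPa
sigma = sigma_0 + k/sqrt(d) = 91 + 1474.9 = 1565.9 MPa

1565.9


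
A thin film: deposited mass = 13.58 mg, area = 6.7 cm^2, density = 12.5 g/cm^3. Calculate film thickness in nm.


Convert: m = 13.58 mg = 1.3580e-05 kg, A = 6.7 cm^2 = 6.7000e-04 m^2, rho = 12.5 g/cm^3 = 12500 kg/m^3
t = m / (A * rho)
t = 1.3580e-05 / (6.7000e-04 * 12500)
t = 1.6215e-06 m = 1621.5 nm

1621.5


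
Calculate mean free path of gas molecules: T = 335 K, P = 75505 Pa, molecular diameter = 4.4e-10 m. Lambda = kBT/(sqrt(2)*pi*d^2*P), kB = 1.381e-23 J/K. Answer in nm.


Mean free path: lambda = kB*T / (sqrt(2) * pi * d^2 * P)
lambda = 1.381e-23 * 335 / (sqrt(2) * pi * (4.4e-10)^2 * 75505)
lambda = 7.12349e-08 m
lambda = 71.23 nm

71.23


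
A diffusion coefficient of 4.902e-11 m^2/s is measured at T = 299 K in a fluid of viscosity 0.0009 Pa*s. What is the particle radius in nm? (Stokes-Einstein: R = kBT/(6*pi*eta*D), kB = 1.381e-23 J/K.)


Stokes-Einstein: R = kB*T / (6*pi*eta*D)
R = 1.381e-23 * 299 / (6 * pi * 0.0009 * 4.902e-11)
R = 4.96533e-09 m = 4.97 nm

4.97


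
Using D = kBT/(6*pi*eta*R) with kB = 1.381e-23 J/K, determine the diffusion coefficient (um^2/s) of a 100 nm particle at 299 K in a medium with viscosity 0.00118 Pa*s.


Radius R = 100/2 = 50 nm = 5e-08 m
D = kB*T / (6*pi*eta*R)
D = 1.381e-23 * 299 / (6 * pi * 0.00118 * 5e-08)
D = 3.71289e-12 m^2/s = 3.713 um^2/s

3.713


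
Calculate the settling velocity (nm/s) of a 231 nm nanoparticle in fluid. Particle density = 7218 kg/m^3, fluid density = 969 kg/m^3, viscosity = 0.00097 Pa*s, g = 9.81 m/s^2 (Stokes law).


Radius R = 231/2 nm = 1.155e-07 m
Density difference = 7218 - 969 = 6249 kg/m^3
v = 2 * R^2 * (rho_p - rho_f) * g / (9 * eta)
v = 2 * (1.155e-07)^2 * 6249 * 9.81 / (9 * 0.00097)
v = 1.87352e-07 m/s = 187.3524 nm/s

187.3524


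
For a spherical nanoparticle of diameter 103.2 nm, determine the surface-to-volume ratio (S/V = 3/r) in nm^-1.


Radius r = 103.2/2 = 51.6 nm
S/V = 3 / r = 3 / 51.6
S/V = 0.0581 nm^-1

0.0581


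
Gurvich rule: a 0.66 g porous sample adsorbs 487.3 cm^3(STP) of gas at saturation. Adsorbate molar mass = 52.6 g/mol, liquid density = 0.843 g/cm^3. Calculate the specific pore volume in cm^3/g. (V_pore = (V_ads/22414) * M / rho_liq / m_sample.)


Moles adsorbed n = V_ads / 22414 = 487.3 / 22414 = 2.174088e-02 mol
Liquid volume V_liq = n * M / rho_liq = 2.174088e-02 * 52.6 / 0.843 = 1.35655 cm^3
Specific pore volume V_pore = V_liq / m_sample = 1.35655 / 0.66
V_pore = 2.0554 cm^3/g

2.0554


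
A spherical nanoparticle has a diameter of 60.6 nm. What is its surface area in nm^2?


Radius r = 60.6/2 = 30.3 nm
Surface area SA = 4 * pi * r^2
SA = 4 * pi * (30.3)^2
SA = 11537.06 nm^2

11537.06


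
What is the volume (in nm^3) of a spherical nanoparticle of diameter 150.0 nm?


Radius r = 150.0/2 = 75 nm
Volume V = (4/3) * pi * r^3
V = (4/3) * pi * (75)^3
V = 1767145.87 nm^3

1767145.87


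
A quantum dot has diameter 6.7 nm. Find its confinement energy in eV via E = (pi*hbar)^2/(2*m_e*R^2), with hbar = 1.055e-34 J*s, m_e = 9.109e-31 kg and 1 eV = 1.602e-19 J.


Radius R = 6.7/2 = 3.35 nm = 3.35e-09 m
E = (pi * 1.055e-34)^2 / (2 * 9.109e-31 * (3.35e-09)^2)
E(J) = 5.37297e-21
E = E(J) / 1.602e-19 = 0.0335 eV

0.0335


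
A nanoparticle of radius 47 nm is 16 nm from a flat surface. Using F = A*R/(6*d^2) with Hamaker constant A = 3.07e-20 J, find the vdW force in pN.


Convert to SI: R = 47 nm = 4.7e-08 m, d = 16 nm = 1.6e-08 m
F = A * R / (6 * d^2)
F = 3.07e-20 * 4.7e-08 / (6 * (1.6e-08)^2)
F = 9.39388e-13 N = 0.939 pN

0.939


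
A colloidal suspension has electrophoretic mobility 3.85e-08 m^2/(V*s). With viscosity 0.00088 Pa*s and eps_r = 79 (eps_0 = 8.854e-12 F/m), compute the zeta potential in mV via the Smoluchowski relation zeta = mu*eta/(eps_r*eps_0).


Smoluchowski equation: zeta = mu * eta / (eps_r * eps_0)
zeta = 3.85e-08 * 0.00088 / (79 * 8.854e-12)
zeta = 0.048437 V = 48.44 mV

48.44


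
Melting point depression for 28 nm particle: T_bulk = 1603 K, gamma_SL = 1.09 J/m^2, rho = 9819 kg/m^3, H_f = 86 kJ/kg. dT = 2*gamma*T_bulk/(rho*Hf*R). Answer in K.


Radius R = 28/2 = 14 nm = 1.4e-08 m
Convert H_f = 86 kJ/kg = 86000 J/kg
dT = 2 * gamma_SL * T_bulk / (rho * H_f * R)
dT = 2 * 1.09 * 1603 / (9819 * 86000 * 1.4e-08)
dT = 295.6 K

295.6


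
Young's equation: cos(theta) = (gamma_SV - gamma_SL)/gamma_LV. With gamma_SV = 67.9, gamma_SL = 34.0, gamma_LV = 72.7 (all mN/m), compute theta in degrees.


cos(theta) = (gamma_SV - gamma_SL) / gamma_LV
cos(theta) = (67.9 - 34.0) / 72.7
cos(theta) = 0.4663
theta = arccos(0.4663) = 62.21 degrees

62.21


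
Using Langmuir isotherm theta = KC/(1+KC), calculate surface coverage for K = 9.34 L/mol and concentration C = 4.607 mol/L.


Langmuir isotherm: theta = K*C / (1 + K*C)
K*C = 9.34 * 4.607 = 43.02938
theta = 43.02938 / (1 + 43.02938) = 43.02938 / 44.02938
theta = 0.9773

0.9773


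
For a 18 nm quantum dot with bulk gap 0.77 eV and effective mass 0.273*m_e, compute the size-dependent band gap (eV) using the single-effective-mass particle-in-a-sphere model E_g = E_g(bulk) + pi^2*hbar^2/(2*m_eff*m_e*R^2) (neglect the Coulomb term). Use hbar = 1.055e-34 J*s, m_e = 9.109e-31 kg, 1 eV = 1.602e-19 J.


Radius R = 18/2 nm = 9e-09 m
Confinement energy dE = pi^2 * hbar^2 / (2 * m_eff * m_e * R^2)
dE = pi^2 * (1.055e-34)^2 / (2 * 0.273 * 9.109e-31 * (9e-09)^2) J, divided by 1.602e-19 J/eV
dE = 0.017 eV
Total band gap = E_g(bulk) + dE = 0.77 + 0.017 = 0.787 eV

0.787


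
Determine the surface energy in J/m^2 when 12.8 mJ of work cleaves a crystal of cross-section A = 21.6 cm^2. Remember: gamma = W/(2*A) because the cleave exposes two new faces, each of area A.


Convert: A = 21.6 cm^2 = 0.00216 m^2, W = 12.8 mJ = 0.0128 J
Cleaving exposes two faces of area A, so total new surface = 2*A and gamma = W / (2*A)
gamma = 0.0128 / (2 * 0.00216)
gamma = 2.963 J/m^2

2.963


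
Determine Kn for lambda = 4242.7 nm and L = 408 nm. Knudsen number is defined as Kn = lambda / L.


Knudsen number Kn = lambda / L
Kn = 4242.7 / 408
Kn = 10.3988

10.3988


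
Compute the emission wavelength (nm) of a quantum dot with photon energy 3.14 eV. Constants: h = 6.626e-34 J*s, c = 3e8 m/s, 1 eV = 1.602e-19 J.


Convert energy: E = 3.14 eV = 3.14 * 1.602e-19 = 5.03028e-19 J
lambda = h*c / E = 6.626e-34 * 3e8 / 5.03028e-19
lambda = 3.95167e-07 m = 395.2 nm

395.2


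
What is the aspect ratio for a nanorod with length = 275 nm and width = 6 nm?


Aspect ratio AR = length / diameter
AR = 275 / 6
AR = 45.83

45.83


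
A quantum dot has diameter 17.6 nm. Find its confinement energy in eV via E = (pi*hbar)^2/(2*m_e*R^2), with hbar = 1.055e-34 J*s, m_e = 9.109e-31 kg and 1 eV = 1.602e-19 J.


Radius R = 17.6/2 = 8.8 nm = 8.8e-09 m
E = (pi * 1.055e-34)^2 / (2 * 9.109e-31 * (8.8e-09)^2)
E(J) = 7.78643e-22
E = E(J) / 1.602e-19 = 0.0049 eV

0.0049


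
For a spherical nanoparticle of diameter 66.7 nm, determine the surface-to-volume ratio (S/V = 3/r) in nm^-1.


Radius r = 66.7/2 = 33.35 nm
S/V = 3 / r = 3 / 33.35
S/V = 0.09 nm^-1

0.09


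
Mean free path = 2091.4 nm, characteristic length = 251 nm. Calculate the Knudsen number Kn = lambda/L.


Knudsen number Kn = lambda / L
Kn = 2091.4 / 251
Kn = 8.3323

8.3323


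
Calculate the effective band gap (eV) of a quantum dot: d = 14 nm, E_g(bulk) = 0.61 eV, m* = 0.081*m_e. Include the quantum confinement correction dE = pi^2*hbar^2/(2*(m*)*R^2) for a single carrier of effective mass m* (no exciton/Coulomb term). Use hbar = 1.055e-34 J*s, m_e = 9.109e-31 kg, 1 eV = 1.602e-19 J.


Radius R = 14/2 nm = 7e-09 m
Confinement energy dE = pi^2 * hbar^2 / (2 * m_eff * m_e * R^2)
dE = pi^2 * (1.055e-34)^2 / (2 * 0.081 * 9.109e-31 * (7e-09)^2) J, divided by 1.602e-19 J/eV
dE = 0.0948 eV
Total band gap = E_g(bulk) + dE = 0.61 + 0.0948 = 0.7048 eV

0.7048


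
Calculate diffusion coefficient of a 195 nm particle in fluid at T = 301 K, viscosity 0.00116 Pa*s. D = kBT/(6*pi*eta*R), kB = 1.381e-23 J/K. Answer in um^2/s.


Radius R = 195/2 = 97.5 nm = 9.75e-08 m
D = kB*T / (6*pi*eta*R)
D = 1.381e-23 * 301 / (6 * pi * 0.00116 * 9.75e-08)
D = 1.94983e-12 m^2/s = 1.95 um^2/s

1.95


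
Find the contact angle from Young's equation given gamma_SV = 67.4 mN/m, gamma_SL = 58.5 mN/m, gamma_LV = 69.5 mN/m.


cos(theta) = (gamma_SV - gamma_SL) / gamma_LV
cos(theta) = (67.4 - 58.5) / 69.5
cos(theta) = 0.128058
theta = arccos(0.128058) = 82.64 degrees

82.64


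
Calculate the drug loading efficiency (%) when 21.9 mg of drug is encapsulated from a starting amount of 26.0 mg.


Drug loading efficiency = (drug loaded / drug initial) * 100
DLE = 21.9 / 26.0 * 100
DLE = 0.8423 * 100
DLE = 84.23%

84.23


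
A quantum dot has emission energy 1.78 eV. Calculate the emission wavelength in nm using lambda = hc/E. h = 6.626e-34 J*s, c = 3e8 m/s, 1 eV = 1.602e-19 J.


Convert energy: E = 1.78 eV = 1.78 * 1.602e-19 = 2.85156e-19 J
lambda = h*c / E = 6.626e-34 * 3e8 / 2.85156e-19
lambda = 6.97092e-07 m = 697.1 nm

697.1


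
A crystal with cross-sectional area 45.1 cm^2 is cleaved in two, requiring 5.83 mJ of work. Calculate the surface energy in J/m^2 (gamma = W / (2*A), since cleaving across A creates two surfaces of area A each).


Convert: A = 45.1 cm^2 = 0.00451 m^2, W = 5.83 mJ = 0.00583 J
Cleaving exposes two faces of area A, so total new surface = 2*A and gamma = W / (2*A)
gamma = 0.00583 / (2 * 0.00451)
gamma = 0.646 J/m^2

0.646


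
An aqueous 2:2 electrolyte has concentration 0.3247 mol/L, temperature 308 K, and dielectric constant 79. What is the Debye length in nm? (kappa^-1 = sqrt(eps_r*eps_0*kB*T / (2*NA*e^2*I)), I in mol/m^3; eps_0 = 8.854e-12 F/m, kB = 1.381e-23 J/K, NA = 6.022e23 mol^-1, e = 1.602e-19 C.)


Ionic strength I = 0.3247 * 2^2 * 1000 = 1298.8 mol/m^3
kappa^-1 = sqrt(79 * 8.854e-12 * 1.381e-23 * 308 / (2 * 6.022e23 * (1.602e-19)^2 * 1298.8))
kappa^-1 = 0.272 nm

0.272


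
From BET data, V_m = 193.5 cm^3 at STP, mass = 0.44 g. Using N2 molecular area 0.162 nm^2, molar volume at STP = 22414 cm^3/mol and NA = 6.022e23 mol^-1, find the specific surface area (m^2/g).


Number of moles in monolayer = V_m / 22414 = 193.5 / 22414 = 0.008633
Number of molecules = moles * NA = 0.008633 * 6.022e23
SA = molecules * sigma / mass
SA = (193.5 / 22414) * 6.022e23 * 0.162e-18 / 0.44
SA = 1914.1 m^2/g

1914.1


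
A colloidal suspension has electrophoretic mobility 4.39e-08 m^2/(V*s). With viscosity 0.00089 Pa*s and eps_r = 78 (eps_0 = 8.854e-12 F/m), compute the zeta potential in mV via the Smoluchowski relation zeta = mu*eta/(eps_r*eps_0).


Smoluchowski equation: zeta = mu * eta / (eps_r * eps_0)
zeta = 4.39e-08 * 0.00089 / (78 * 8.854e-12)
zeta = 0.056574 V = 56.57 mV

56.57


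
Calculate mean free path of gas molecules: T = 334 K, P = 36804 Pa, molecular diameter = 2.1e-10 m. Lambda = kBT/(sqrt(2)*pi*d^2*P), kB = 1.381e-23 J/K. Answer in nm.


Mean free path: lambda = kB*T / (sqrt(2) * pi * d^2 * P)
lambda = 1.381e-23 * 334 / (sqrt(2) * pi * (2.1e-10)^2 * 36804)
lambda = 6.39649e-07 m
lambda = 639.65 nm

639.65


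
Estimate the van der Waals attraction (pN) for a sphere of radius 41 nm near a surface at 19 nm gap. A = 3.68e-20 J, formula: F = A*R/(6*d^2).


Convert to SI: R = 41 nm = 4.1e-08 m, d = 19 nm = 1.9e-08 m
F = A * R / (6 * d^2)
F = 3.68e-20 * 4.1e-08 / (6 * (1.9e-08)^2)
F = 6.96584e-13 N = 0.697 pN

0.697


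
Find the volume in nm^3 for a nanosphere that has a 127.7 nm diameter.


Radius r = 127.7/2 = 63.85 nm
Volume V = (4/3) * pi * r^3
V = (4/3) * pi * (63.85)^3
V = 1090363.52 nm^3

1090363.52


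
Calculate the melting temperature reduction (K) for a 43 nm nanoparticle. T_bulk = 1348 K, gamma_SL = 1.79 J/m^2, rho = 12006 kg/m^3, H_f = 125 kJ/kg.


Radius R = 43/2 = 21.5 nm = 2.15e-08 m
Convert H_f = 125 kJ/kg = 125000 J/kg
dT = 2 * gamma_SL * T_bulk / (rho * H_f * R)
dT = 2 * 1.79 * 1348 / (12006 * 125000 * 2.15e-08)
dT = 149.6 K

149.6


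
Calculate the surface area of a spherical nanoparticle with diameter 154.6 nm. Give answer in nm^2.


Radius r = 154.6/2 = 77.3 nm
Surface area SA = 4 * pi * r^2
SA = 4 * pi * (77.3)^2
SA = 75087.71 nm^2

75087.71


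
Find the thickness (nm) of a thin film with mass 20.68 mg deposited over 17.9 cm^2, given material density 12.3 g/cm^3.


Convert: m = 20.68 mg = 2.0680e-05 kg, A = 17.9 cm^2 = 1.7900e-03 m^2, rho = 12.3 g/cm^3 = 12300 kg/m^3
t = m / (A * rho)
t = 2.0680e-05 / (1.7900e-03 * 12300)
t = 9.3927e-07 m = 939.3 nm

939.3


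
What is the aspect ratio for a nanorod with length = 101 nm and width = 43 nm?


Aspect ratio AR = length / diameter
AR = 101 / 43
AR = 2.35

2.35


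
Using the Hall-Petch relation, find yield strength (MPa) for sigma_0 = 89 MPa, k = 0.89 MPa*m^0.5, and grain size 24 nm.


d = 24 nm = 2.4e-08 m
sqrt(d) = 0.0001549193
Hall-Petch contribution = k / sqrt(d) = 0.89 / 0.0001549193 = 5744.9 MPa
sigma = sigma_0 + k/sqrt(d) = 89 + 5744.9 = 5833.9 MPa

5833.9


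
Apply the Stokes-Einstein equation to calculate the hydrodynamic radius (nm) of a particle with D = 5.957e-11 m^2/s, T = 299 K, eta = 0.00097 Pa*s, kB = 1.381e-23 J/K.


Stokes-Einstein: R = kB*T / (6*pi*eta*D)
R = 1.381e-23 * 299 / (6 * pi * 0.00097 * 5.957e-11)
R = 3.79109e-09 m = 3.79 nm

3.79


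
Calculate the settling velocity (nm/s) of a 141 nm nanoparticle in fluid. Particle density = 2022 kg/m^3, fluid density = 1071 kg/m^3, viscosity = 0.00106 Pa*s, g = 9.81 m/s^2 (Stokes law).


Radius R = 141/2 nm = 7.05e-08 m
Density difference = 2022 - 1071 = 951 kg/m^3
v = 2 * R^2 * (rho_p - rho_f) * g / (9 * eta)
v = 2 * (7.05e-08)^2 * 951 * 9.81 / (9 * 0.00106)
v = 9.72096e-09 m/s = 9.721 nm/s

9.721


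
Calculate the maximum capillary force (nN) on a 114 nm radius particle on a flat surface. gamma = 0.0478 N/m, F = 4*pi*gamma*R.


Convert radius: R = 114 nm = 1.14e-07 m
F = 4 * pi * gamma * R
F = 4 * pi * 0.0478 * 1.14e-07
F = 6.84767e-08 N = 68.4767 nN

68.4767


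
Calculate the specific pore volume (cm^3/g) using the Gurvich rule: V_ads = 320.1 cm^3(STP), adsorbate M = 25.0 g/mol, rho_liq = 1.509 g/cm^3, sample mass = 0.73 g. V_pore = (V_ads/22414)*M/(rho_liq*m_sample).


Moles adsorbed n = V_ads / 22414 = 320.1 / 22414 = 1.428125e-02 mol
Liquid volume V_liq = n * M / rho_liq = 1.428125e-02 * 25.0 / 1.509 = 0.23660 cm^3
Specific pore volume V_pore = V_liq / m_sample = 0.23660 / 0.73
V_pore = 0.3241 cm^3/g

0.3241


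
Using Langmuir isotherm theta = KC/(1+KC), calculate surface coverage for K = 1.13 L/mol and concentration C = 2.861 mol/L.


Langmuir isotherm: theta = K*C / (1 + K*C)
K*C = 1.13 * 2.861 = 3.23293
theta = 3.23293 / (1 + 3.23293) = 3.23293 / 4.23293
theta = 0.7638

0.7638


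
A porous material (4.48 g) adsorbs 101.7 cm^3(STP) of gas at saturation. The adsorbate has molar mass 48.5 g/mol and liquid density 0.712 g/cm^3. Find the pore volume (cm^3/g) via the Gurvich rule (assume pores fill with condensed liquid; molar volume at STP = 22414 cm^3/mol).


Moles adsorbed n = V_ads / 22414 = 101.7 / 22414 = 4.537343e-03 mol
Liquid volume V_liq = n * M / rho_liq = 4.537343e-03 * 48.5 / 0.712 = 0.30907 cm^3
Specific pore volume V_pore = V_liq / m_sample = 0.30907 / 4.48
V_pore = 0.069 cm^3/g

0.069


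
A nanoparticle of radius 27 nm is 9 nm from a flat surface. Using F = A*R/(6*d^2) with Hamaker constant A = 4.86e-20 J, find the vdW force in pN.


Convert to SI: R = 27 nm = 2.7e-08 m, d = 9 nm = 9e-09 m
F = A * R / (6 * d^2)
F = 4.86e-20 * 2.7e-08 / (6 * (9e-09)^2)
F = 2.7e-12 N = 2.7 pN

2.7


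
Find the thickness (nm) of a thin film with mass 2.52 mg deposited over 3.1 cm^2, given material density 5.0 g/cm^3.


Convert: m = 2.52 mg = 2.5200e-06 kg, A = 3.1 cm^2 = 3.1000e-04 m^2, rho = 5.0 g/cm^3 = 5000 kg/m^3
t = m / (A * rho)
t = 2.5200e-06 / (3.1000e-04 * 5000)
t = 1.6258e-06 m = 1625.8 nm

1625.8


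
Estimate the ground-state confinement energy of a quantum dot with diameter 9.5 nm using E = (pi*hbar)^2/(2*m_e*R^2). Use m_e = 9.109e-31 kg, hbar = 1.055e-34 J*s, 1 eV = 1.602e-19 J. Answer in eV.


Radius R = 9.5/2 = 4.75 nm = 4.75e-09 m
E = (pi * 1.055e-34)^2 / (2 * 9.109e-31 * (4.75e-09)^2)
E(J) = 2.67249e-21
E = E(J) / 1.602e-19 = 0.0167 eV

0.0167


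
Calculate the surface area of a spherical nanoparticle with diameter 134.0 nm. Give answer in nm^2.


Radius r = 134.0/2 = 67 nm
Surface area SA = 4 * pi * r^2
SA = 4 * pi * (67)^2
SA = 56410.44 nm^2

56410.44


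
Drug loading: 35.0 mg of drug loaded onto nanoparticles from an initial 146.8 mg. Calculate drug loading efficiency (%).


Drug loading efficiency = (drug loaded / drug initial) * 100
DLE = 35.0 / 146.8 * 100
DLE = 0.2384 * 100
DLE = 23.84%

23.84


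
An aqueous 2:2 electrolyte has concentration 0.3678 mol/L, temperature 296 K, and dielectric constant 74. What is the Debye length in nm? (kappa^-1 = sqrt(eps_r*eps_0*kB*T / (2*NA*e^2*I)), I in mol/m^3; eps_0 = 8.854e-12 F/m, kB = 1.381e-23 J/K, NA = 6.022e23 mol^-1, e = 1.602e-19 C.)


Ionic strength I = 0.3678 * 2^2 * 1000 = 1471.2 mol/m^3
kappa^-1 = sqrt(74 * 8.854e-12 * 1.381e-23 * 296 / (2 * 6.022e23 * (1.602e-19)^2 * 1471.2))
kappa^-1 = 0.243 nm

0.243


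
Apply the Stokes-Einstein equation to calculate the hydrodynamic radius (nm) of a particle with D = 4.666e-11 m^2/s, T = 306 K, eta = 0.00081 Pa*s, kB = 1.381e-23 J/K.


Stokes-Einstein: R = kB*T / (6*pi*eta*D)
R = 1.381e-23 * 306 / (6 * pi * 0.00081 * 4.666e-11)
R = 5.93177e-09 m = 5.93 nm

5.93


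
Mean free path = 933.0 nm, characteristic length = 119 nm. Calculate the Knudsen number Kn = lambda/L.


Knudsen number Kn = lambda / L
Kn = 933.0 / 119
Kn = 7.8403

7.8403


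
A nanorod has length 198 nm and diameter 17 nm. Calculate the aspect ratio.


Aspect ratio AR = length / diameter
AR = 198 / 17
AR = 11.65

11.65


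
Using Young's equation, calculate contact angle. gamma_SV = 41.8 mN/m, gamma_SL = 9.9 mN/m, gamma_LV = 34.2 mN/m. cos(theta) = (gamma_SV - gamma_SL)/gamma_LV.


cos(theta) = (gamma_SV - gamma_SL) / gamma_LV
cos(theta) = (41.8 - 9.9) / 34.2
cos(theta) = 0.932749
theta = arccos(0.932749) = 21.13 degrees

21.13


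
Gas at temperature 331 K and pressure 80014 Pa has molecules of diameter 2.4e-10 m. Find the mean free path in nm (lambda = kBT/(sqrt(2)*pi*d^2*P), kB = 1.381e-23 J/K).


Mean free path: lambda = kB*T / (sqrt(2) * pi * d^2 * P)
lambda = 1.381e-23 * 331 / (sqrt(2) * pi * (2.4e-10)^2 * 80014)
lambda = 2.23238e-07 m
lambda = 223.24 nm

223.24


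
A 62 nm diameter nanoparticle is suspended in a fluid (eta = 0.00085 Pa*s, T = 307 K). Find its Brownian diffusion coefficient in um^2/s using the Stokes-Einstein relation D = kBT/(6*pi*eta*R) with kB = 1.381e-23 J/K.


Radius R = 62/2 = 31 nm = 3.1e-08 m
D = kB*T / (6*pi*eta*R)
D = 1.381e-23 * 307 / (6 * pi * 0.00085 * 3.1e-08)
D = 8.53592e-12 m^2/s = 8.536 um^2/s

8.536


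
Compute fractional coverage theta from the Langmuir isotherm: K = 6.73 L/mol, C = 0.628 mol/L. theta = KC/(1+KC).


Langmuir isotherm: theta = K*C / (1 + K*C)
K*C = 6.73 * 0.628 = 4.22644
theta = 4.22644 / (1 + 4.22644) = 4.22644 / 5.22644
theta = 0.8087

0.8087


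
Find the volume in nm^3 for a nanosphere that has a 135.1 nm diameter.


Radius r = 135.1/2 = 67.55 nm
Volume V = (4/3) * pi * r^3
V = (4/3) * pi * (67.55)^3
V = 1291114.23 nm^3

1291114.23


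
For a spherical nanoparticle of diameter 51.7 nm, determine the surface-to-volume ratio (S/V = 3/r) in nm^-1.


Radius r = 51.7/2 = 25.85 nm
S/V = 3 / r = 3 / 25.85
S/V = 0.1161 nm^-1

0.1161


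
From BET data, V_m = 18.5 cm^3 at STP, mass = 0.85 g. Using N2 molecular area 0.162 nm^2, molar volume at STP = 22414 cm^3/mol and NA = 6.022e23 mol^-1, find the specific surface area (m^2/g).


Number of moles in monolayer = V_m / 22414 = 18.5 / 22414 = 0.00082538
Number of molecules = moles * NA = 0.00082538 * 6.022e23
SA = molecules * sigma / mass
SA = (18.5 / 22414) * 6.022e23 * 0.162e-18 / 0.85
SA = 94.7 m^2/g

94.7


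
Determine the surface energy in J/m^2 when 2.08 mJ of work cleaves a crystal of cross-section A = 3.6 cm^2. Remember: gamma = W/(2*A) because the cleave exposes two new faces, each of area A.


Convert: A = 3.6 cm^2 = 0.00036 m^2, W = 2.08 mJ = 0.00208 J
Cleaving exposes two faces of area A, so total new surface = 2*A and gamma = W / (2*A)
gamma = 0.00208 / (2 * 0.00036)
gamma = 2.889 J/m^2

2.889


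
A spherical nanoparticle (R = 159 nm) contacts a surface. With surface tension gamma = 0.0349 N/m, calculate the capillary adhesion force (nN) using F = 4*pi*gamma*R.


Convert radius: R = 159 nm = 1.59e-07 m
F = 4 * pi * gamma * R
F = 4 * pi * 0.0349 * 1.59e-07
F = 6.9732e-08 N = 69.732 nN

69.732


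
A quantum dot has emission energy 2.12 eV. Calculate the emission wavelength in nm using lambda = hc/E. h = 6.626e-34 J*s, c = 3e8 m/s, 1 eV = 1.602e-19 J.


Convert energy: E = 2.12 eV = 2.12 * 1.602e-19 = 3.39624e-19 J
lambda = h*c / E = 6.626e-34 * 3e8 / 3.39624e-19
lambda = 5.85294e-07 m = 585.3 nm

585.3


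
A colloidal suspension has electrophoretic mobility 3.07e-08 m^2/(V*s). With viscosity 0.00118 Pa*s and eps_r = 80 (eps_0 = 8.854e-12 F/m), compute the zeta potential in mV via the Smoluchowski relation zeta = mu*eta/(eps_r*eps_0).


Smoluchowski equation: zeta = mu * eta / (eps_r * eps_0)
zeta = 3.07e-08 * 0.00118 / (80 * 8.854e-12)
zeta = 0.051144 V = 51.14 mV

51.14


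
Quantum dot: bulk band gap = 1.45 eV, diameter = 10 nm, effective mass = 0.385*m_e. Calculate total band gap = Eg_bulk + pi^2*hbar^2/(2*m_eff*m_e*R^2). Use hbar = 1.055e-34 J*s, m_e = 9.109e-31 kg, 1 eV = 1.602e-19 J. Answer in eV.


Radius R = 10/2 nm = 5e-09 m
Confinement energy dE = pi^2 * hbar^2 / (2 * m_eff * m_e * R^2)
dE = pi^2 * (1.055e-34)^2 / (2 * 0.385 * 9.109e-31 * (5e-09)^2) J, divided by 1.602e-19 J/eV
dE = 0.0391 eV
Total band gap = E_g(bulk) + dE = 1.45 + 0.0391 = 1.4891 eV

1.4891


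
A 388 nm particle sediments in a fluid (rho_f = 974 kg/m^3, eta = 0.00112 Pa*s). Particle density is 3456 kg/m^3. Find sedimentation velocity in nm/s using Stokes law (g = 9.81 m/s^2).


Radius R = 388/2 nm = 1.94e-07 m
Density difference = 3456 - 974 = 2482 kg/m^3
v = 2 * R^2 * (rho_p - rho_f) * g / (9 * eta)
v = 2 * (1.94e-07)^2 * 2482 * 9.81 / (9 * 0.00112)
v = 1.81821e-07 m/s = 181.8209 nm/s

181.8209


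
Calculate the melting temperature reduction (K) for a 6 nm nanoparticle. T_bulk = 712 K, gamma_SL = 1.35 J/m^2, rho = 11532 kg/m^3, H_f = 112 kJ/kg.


Radius R = 6/2 = 3 nm = 3e-09 m
Convert H_f = 112 kJ/kg = 112000 J/kg
dT = 2 * gamma_SL * T_bulk / (rho * H_f * R)
dT = 2 * 1.35 * 712 / (11532 * 112000 * 3e-09)
dT = 496.1 K

496.1


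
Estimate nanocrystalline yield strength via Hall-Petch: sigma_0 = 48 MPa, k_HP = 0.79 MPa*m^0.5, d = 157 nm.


d = 157 nm = 1.57e-07 m
sqrt(d) = 0.0003962323
Hall-Petch contribution = k / sqrt(d) = 0.79 / 0.0003962323 = 1993.8 MPa
sigma = sigma_0 + k/sqrt(d) = 48 + 1993.8 = 2041.8 MPa

2041.8


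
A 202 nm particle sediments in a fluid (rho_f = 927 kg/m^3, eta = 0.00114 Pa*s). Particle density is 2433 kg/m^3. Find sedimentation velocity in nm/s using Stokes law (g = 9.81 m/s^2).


Radius R = 202/2 nm = 1.01e-07 m
Density difference = 2433 - 927 = 1506 kg/m^3
v = 2 * R^2 * (rho_p - rho_f) * g / (9 * eta)
v = 2 * (1.01e-07)^2 * 1506 * 9.81 / (9 * 0.00114)
v = 2.93778e-08 m/s = 29.3778 nm/s

29.3778


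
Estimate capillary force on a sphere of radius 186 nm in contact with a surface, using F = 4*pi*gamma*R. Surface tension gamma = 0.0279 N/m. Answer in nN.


Convert radius: R = 186 nm = 1.86e-07 m
F = 4 * pi * gamma * R
F = 4 * pi * 0.0279 * 1.86e-07
F = 6.52119e-08 N = 65.2119 nN

65.2119


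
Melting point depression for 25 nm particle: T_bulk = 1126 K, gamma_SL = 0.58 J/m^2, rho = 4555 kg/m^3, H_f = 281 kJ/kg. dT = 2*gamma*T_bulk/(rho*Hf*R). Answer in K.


Radius R = 25/2 = 12.5 nm = 1.25e-08 m
Convert H_f = 281 kJ/kg = 281000 J/kg
dT = 2 * gamma_SL * T_bulk / (rho * H_f * R)
dT = 2 * 0.58 * 1126 / (4555 * 281000 * 1.25e-08)
dT = 81.6 K

81.6


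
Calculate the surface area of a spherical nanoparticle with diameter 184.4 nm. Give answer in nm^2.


Radius r = 184.4/2 = 92.2 nm
Surface area SA = 4 * pi * r^2
SA = 4 * pi * (92.2)^2
SA = 106824.71 nm^2

106824.71


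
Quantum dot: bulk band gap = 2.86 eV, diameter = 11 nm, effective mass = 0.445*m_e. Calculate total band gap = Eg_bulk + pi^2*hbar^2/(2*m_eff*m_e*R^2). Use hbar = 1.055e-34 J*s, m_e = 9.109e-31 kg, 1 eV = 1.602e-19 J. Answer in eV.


Radius R = 11/2 nm = 5.5e-09 m
Confinement energy dE = pi^2 * hbar^2 / (2 * m_eff * m_e * R^2)
dE = pi^2 * (1.055e-34)^2 / (2 * 0.445 * 9.109e-31 * (5.5e-09)^2) J, divided by 1.602e-19 J/eV
dE = 0.028 eV
Total band gap = E_g(bulk) + dE = 2.86 + 0.028 = 2.888 eV

2.888


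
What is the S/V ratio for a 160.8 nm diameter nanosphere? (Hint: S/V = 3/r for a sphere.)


Radius r = 160.8/2 = 80.4 nm
S/V = 3 / r = 3 / 80.4
S/V = 0.0373 nm^-1

0.0373


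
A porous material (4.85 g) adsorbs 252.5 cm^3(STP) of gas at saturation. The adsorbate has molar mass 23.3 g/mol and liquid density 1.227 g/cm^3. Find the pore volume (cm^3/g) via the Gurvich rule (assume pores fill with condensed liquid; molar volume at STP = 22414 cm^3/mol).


Moles adsorbed n = V_ads / 22414 = 252.5 / 22414 = 1.126528e-02 mol
Liquid volume V_liq = n * M / rho_liq = 1.126528e-02 * 23.3 / 1.227 = 0.21392 cm^3
Specific pore volume V_pore = V_liq / m_sample = 0.21392 / 4.85
V_pore = 0.0441 cm^3/g

0.0441


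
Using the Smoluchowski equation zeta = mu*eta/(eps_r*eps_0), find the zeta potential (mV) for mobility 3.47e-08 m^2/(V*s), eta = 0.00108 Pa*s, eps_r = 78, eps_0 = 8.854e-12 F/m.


Smoluchowski equation: zeta = mu * eta / (eps_r * eps_0)
zeta = 3.47e-08 * 0.00108 / (78 * 8.854e-12)
zeta = 0.054265 V = 54.26 mV

54.26


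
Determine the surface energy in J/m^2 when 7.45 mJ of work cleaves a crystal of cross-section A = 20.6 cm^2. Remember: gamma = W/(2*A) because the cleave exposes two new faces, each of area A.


Convert: A = 20.6 cm^2 = 0.00206 m^2, W = 7.45 mJ = 0.00745 J
Cleaving exposes two faces of area A, so total new surface = 2*A and gamma = W / (2*A)
gamma = 0.00745 / (2 * 0.00206)
gamma = 1.808 J/m^2

1.808


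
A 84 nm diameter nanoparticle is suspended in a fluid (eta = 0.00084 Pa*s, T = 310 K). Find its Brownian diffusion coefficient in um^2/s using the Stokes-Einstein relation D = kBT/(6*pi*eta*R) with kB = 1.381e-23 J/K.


Radius R = 84/2 = 42 nm = 4.2e-08 m
D = kB*T / (6*pi*eta*R)
D = 1.381e-23 * 310 / (6 * pi * 0.00084 * 4.2e-08)
D = 6.43762e-12 m^2/s = 6.438 um^2/s

6.438


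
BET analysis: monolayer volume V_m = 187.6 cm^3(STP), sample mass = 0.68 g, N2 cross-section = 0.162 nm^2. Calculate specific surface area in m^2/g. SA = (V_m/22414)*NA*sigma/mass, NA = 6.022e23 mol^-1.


Number of moles in monolayer = V_m / 22414 = 187.6 / 22414 = 0.00836977
Number of molecules = moles * NA = 0.00836977 * 6.022e23
SA = molecules * sigma / mass
SA = (187.6 / 22414) * 6.022e23 * 0.162e-18 / 0.68
SA = 1200.8 m^2/g

1200.8


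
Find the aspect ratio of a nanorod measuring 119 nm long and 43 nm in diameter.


Aspect ratio AR = length / diameter
AR = 119 / 43
AR = 2.77

2.77


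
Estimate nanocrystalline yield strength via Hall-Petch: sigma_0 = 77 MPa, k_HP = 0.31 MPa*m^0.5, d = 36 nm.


d = 36 nm = 3.6e-08 m
sqrt(d) = 0.0001897367
Hall-Petch contribution = k / sqrt(d) = 0.31 / 0.0001897367 = 1633.8 MPa
sigma = sigma_0 + k/sqrt(d) = 77 + 1633.8 = 1710.8 MPa

1710.8


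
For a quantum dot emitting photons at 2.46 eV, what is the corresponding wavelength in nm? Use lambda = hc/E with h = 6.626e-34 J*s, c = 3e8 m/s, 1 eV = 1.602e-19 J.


Convert energy: E = 2.46 eV = 2.46 * 1.602e-19 = 3.94092e-19 J
lambda = h*c / E = 6.626e-34 * 3e8 / 3.94092e-19
lambda = 5.044e-07 m = 504.4 nm

504.4


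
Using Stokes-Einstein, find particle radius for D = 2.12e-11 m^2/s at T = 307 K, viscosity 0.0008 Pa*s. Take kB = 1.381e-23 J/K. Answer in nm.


Stokes-Einstein: R = kB*T / (6*pi*eta*D)
R = 1.381e-23 * 307 / (6 * pi * 0.0008 * 2.12e-11)
R = 1.32619e-08 m = 13.26 nm

13.26


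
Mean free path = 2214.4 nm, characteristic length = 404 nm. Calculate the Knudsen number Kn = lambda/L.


Knudsen number Kn = lambda / L
Kn = 2214.4 / 404
Kn = 5.4812

5.4812


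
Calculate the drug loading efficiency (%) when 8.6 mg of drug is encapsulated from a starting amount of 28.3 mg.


Drug loading efficiency = (drug loaded / drug initial) * 100
DLE = 8.6 / 28.3 * 100
DLE = 0.3039 * 100
DLE = 30.39%

30.39


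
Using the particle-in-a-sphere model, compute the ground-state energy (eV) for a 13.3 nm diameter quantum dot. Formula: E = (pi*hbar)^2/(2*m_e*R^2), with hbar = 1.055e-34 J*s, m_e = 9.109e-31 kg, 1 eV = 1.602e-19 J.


Radius R = 13.3/2 = 6.65 nm = 6.65e-09 m
E = (pi * 1.055e-34)^2 / (2 * 9.109e-31 * (6.65e-09)^2)
E(J) = 1.36352e-21
E = E(J) / 1.602e-19 = 0.0085 eV

0.0085


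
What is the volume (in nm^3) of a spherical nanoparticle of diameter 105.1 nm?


Radius r = 105.1/2 = 52.55 nm
Volume V = (4/3) * pi * r^3
V = (4/3) * pi * (52.55)^3
V = 607864.49 nm^3

607864.49


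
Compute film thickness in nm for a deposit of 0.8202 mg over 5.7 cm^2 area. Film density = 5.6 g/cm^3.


Convert: m = 0.8202 mg = 8.2020e-07 kg, A = 5.7 cm^2 = 5.7000e-04 m^2, rho = 5.6 g/cm^3 = 5600 kg/m^3
t = m / (A * rho)
t = 8.2020e-07 / (5.7000e-04 * 5600)
t = 2.5695e-07 m = 257.0 nm

257.0


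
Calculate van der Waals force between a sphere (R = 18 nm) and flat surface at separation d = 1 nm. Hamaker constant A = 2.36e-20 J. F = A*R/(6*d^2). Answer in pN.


Convert to SI: R = 18 nm = 1.8e-08 m, d = 1 nm = 1e-09 m
F = A * R / (6 * d^2)
F = 2.36e-20 * 1.8e-08 / (6 * (1e-09)^2)
F = 7.08e-11 N = 70.8 pN

70.8


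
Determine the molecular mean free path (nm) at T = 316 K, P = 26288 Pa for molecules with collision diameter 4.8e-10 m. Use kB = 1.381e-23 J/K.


Mean free path: lambda = kB*T / (sqrt(2) * pi * d^2 * P)
lambda = 1.381e-23 * 316 / (sqrt(2) * pi * (4.8e-10)^2 * 26288)
lambda = 1.62172e-07 m
lambda = 162.17 nm

162.17


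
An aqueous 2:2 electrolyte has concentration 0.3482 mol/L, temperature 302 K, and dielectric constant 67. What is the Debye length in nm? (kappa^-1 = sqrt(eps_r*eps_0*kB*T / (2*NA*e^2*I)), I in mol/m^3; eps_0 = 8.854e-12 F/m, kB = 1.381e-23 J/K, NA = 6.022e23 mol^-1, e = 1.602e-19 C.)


Ionic strength I = 0.3482 * 2^2 * 1000 = 1392.8 mol/m^3
kappa^-1 = sqrt(67 * 8.854e-12 * 1.381e-23 * 302 / (2 * 6.022e23 * (1.602e-19)^2 * 1392.8))
kappa^-1 = 0.24 nm

0.24


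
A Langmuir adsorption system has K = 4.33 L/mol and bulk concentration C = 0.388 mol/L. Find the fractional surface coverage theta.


Langmuir isotherm: theta = K*C / (1 + K*C)
K*C = 4.33 * 0.388 = 1.68004
theta = 1.68004 / (1 + 1.68004) = 1.68004 / 2.68004
theta = 0.6269

0.6269


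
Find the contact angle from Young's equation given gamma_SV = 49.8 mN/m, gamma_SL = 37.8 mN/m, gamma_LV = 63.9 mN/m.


cos(theta) = (gamma_SV - gamma_SL) / gamma_LV
cos(theta) = (49.8 - 37.8) / 63.9
cos(theta) = 0.187793
theta = arccos(0.187793) = 79.18 degrees

79.18


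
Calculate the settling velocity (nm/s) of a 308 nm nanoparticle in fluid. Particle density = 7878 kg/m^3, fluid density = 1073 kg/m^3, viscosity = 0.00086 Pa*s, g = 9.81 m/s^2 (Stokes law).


Radius R = 308/2 nm = 1.54e-07 m
Density difference = 7878 - 1073 = 6805 kg/m^3
v = 2 * R^2 * (rho_p - rho_f) * g / (9 * eta)
v = 2 * (1.54e-07)^2 * 6805 * 9.81 / (9 * 0.00086)
v = 4.09098e-07 m/s = 409.0982 nm/s

409.0982


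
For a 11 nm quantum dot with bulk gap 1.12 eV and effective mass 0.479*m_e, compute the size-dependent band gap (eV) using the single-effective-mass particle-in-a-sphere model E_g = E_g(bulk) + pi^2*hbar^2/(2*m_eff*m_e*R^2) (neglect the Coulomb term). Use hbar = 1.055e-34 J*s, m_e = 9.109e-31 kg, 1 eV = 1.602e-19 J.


Radius R = 11/2 nm = 5.5e-09 m
Confinement energy dE = pi^2 * hbar^2 / (2 * m_eff * m_e * R^2)
dE = pi^2 * (1.055e-34)^2 / (2 * 0.479 * 9.109e-31 * (5.5e-09)^2) J, divided by 1.602e-19 J/eV
dE = 0.026 eV
Total band gap = E_g(bulk) + dE = 1.12 + 0.026 = 1.146 eV

1.146


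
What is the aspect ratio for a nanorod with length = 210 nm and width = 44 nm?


Aspect ratio AR = length / diameter
AR = 210 / 44
AR = 4.77

4.77


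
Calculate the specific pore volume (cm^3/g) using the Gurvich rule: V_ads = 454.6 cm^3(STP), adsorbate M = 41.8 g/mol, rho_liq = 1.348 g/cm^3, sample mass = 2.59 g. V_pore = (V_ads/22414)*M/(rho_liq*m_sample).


Moles adsorbed n = V_ads / 22414 = 454.6 / 22414 = 2.028197e-02 mol
Liquid volume V_liq = n * M / rho_liq = 2.028197e-02 * 41.8 / 1.348 = 0.62892 cm^3
Specific pore volume V_pore = V_liq / m_sample = 0.62892 / 2.59
V_pore = 0.2428 cm^3/g

0.2428


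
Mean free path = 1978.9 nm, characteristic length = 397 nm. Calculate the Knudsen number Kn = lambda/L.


Knudsen number Kn = lambda / L
Kn = 1978.9 / 397
Kn = 4.9846

4.9846


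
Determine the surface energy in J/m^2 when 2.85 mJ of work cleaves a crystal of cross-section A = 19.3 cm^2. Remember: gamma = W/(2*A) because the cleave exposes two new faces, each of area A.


Convert: A = 19.3 cm^2 = 0.00193 m^2, W = 2.85 mJ = 0.00285 J
Cleaving exposes two faces of area A, so total new surface = 2*A and gamma = W / (2*A)
gamma = 0.00285 / (2 * 0.00193)
gamma = 0.738 J/m^2

0.738


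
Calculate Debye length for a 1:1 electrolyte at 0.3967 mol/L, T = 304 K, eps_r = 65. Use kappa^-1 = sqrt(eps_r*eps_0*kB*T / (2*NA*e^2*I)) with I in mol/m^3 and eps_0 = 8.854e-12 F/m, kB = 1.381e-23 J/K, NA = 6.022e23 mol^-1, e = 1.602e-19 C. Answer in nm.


Ionic strength I = 0.3967 * 1^2 * 1000 = 396.7 mol/m^3
kappa^-1 = sqrt(65 * 8.854e-12 * 1.381e-23 * 304 / (2 * 6.022e23 * (1.602e-19)^2 * 396.7))
kappa^-1 = 0.444 nm

0.444


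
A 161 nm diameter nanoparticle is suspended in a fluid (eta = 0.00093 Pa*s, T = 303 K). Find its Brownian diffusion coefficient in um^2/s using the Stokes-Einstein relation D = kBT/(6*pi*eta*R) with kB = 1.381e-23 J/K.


Radius R = 161/2 = 80.5 nm = 8.05e-08 m
D = kB*T / (6*pi*eta*R)
D = 1.381e-23 * 303 / (6 * pi * 0.00093 * 8.05e-08)
D = 2.96522e-12 m^2/s = 2.965 um^2/s

2.965


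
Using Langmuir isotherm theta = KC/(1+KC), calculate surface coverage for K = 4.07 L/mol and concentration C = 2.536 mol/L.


Langmuir isotherm: theta = K*C / (1 + K*C)
K*C = 4.07 * 2.536 = 10.32152
theta = 10.32152 / (1 + 10.32152) = 10.32152 / 11.32152
theta = 0.9117

0.9117


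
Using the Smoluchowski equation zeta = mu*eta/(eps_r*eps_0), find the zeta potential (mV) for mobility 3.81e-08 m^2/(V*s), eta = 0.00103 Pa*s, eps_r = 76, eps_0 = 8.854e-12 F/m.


Smoluchowski equation: zeta = mu * eta / (eps_r * eps_0)
zeta = 3.81e-08 * 0.00103 / (76 * 8.854e-12)
zeta = 0.058319 V = 58.32 mV

58.32


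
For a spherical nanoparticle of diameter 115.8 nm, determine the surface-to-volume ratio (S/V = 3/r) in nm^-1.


Radius r = 115.8/2 = 57.9 nm
S/V = 3 / r = 3 / 57.9
S/V = 0.0518 nm^-1

0.0518


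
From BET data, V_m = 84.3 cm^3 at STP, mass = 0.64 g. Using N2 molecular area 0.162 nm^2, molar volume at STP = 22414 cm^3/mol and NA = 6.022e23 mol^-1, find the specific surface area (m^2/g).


Number of moles in monolayer = V_m / 22414 = 84.3 / 22414 = 0.00376104
Number of molecules = moles * NA = 0.00376104 * 6.022e23
SA = molecules * sigma / mass
SA = (84.3 / 22414) * 6.022e23 * 0.162e-18 / 0.64
SA = 573.3 m^2/g

573.3


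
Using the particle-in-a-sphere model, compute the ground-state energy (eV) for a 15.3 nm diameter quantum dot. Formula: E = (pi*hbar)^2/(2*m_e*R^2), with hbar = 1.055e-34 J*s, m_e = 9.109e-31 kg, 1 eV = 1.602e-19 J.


Radius R = 15.3/2 = 7.65 nm = 7.65e-09 m
E = (pi * 1.055e-34)^2 / (2 * 9.109e-31 * (7.65e-09)^2)
E(J) = 1.03034e-21
E = E(J) / 1.602e-19 = 0.0064 eV

0.0064


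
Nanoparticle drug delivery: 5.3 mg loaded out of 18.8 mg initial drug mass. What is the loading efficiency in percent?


Drug loading efficiency = (drug loaded / drug initial) * 100
DLE = 5.3 / 18.8 * 100
DLE = 0.2819 * 100
DLE = 28.19%

28.19


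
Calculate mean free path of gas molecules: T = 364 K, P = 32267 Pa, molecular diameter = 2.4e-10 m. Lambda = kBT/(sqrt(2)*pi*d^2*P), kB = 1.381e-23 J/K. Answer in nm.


Mean free path: lambda = kB*T / (sqrt(2) * pi * d^2 * P)
lambda = 1.381e-23 * 364 / (sqrt(2) * pi * (2.4e-10)^2 * 32267)
lambda = 6.08764e-07 m
lambda = 608.76 nm

608.76


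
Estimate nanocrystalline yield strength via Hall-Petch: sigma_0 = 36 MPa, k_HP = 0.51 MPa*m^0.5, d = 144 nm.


d = 144 nm = 1.44e-07 m
sqrt(d) = 0.0003794733
Hall-Petch contribution = k / sqrt(d) = 0.51 / 0.0003794733 = 1344.0 MPa
sigma = sigma_0 + k/sqrt(d) = 36 + 1344.0 = 1380.0 MPa

1380.0


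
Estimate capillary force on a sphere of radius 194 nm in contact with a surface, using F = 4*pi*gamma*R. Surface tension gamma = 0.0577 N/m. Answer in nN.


Convert radius: R = 194 nm = 1.94e-07 m
F = 4 * pi * gamma * R
F = 4 * pi * 0.0577 * 1.94e-07
F = 1.40665e-07 N = 140.6654 nN

140.6654


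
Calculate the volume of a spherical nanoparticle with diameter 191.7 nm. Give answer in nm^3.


Radius r = 191.7/2 = 95.85 nm
Volume V = (4/3) * pi * r^3
V = (4/3) * pi * (95.85)^3
V = 3688628.87 nm^3

3688628.87


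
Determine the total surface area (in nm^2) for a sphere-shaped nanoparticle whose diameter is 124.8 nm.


Radius r = 124.8/2 = 62.4 nm
Surface area SA = 4 * pi * r^2
SA = 4 * pi * (62.4)^2
SA = 48930.43 nm^2

48930.43


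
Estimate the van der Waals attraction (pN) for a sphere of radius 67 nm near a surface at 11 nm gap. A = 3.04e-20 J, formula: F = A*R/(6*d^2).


Convert to SI: R = 67 nm = 6.7e-08 m, d = 11 nm = 1.1e-08 m
F = A * R / (6 * d^2)
F = 3.04e-20 * 6.7e-08 / (6 * (1.1e-08)^2)
F = 2.80551e-12 N = 2.806 pN

2.806


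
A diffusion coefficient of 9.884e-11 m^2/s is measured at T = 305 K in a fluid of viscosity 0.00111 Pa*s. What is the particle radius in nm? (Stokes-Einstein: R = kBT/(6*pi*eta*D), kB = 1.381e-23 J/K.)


Stokes-Einstein: R = kB*T / (6*pi*eta*D)
R = 1.381e-23 * 305 / (6 * pi * 0.00111 * 9.884e-11)
R = 2.03675e-09 m = 2.04 nm

2.04


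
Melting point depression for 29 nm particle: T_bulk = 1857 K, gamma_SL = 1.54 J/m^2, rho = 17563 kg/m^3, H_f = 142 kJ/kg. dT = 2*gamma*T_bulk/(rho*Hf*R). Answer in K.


Radius R = 29/2 = 14.5 nm = 1.45e-08 m
Convert H_f = 142 kJ/kg = 142000 J/kg
dT = 2 * gamma_SL * T_bulk / (rho * H_f * R)
dT = 2 * 1.54 * 1857 / (17563 * 142000 * 1.45e-08)
dT = 158.2 K

158.2


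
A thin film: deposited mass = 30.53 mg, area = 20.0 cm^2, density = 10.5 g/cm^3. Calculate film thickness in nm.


Convert: m = 30.53 mg = 3.0530e-05 kg, A = 20.0 cm^2 = 2.0000e-03 m^2, rho = 10.5 g/cm^3 = 10500 kg/m^3
t = m / (A * rho)
t = 3.0530e-05 / (2.0000e-03 * 10500)
t = 1.4538e-06 m = 1453.8 nm

1453.8


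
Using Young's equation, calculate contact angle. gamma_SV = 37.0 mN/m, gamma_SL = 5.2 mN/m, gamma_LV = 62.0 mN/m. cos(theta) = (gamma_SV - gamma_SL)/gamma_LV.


cos(theta) = (gamma_SV - gamma_SL) / gamma_LV
cos(theta) = (37.0 - 5.2) / 62.0
cos(theta) = 0.512903
theta = arccos(0.512903) = 59.14 degrees

59.14


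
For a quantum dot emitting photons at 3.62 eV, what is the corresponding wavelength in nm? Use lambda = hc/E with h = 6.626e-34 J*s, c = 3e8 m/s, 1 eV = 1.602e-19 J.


Convert energy: E = 3.62 eV = 3.62 * 1.602e-19 = 5.79924e-19 J
lambda = h*c / E = 6.626e-34 * 3e8 / 5.79924e-19
lambda = 3.42769e-07 m = 342.8 nm

342.8
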